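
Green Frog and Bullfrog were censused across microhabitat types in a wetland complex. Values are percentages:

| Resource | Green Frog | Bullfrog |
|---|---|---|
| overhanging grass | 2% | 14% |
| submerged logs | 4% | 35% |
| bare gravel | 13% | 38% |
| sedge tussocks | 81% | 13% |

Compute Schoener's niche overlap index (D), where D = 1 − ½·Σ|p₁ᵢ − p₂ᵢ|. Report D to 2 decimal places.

0.32

Convert percentages to proportions (divide by 100).
Σ|p₁ᵢ − p₂ᵢ| = 0.12 + 0.31 + 0.25 + 0.68 = 1.36
D = 1 − ½ × 1.36 = 1 − 0.680 = 0.3200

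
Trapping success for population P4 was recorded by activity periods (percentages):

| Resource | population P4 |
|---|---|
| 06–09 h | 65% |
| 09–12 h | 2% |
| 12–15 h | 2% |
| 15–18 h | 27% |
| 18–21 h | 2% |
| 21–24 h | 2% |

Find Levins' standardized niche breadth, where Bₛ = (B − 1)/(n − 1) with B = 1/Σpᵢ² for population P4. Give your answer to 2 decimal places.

0.20

Convert percentages to proportions (divide by 100).
Σpᵢ² = 0.65² + 0.02² + 0.02² + 0.27² + 0.02² + 0.02² = 0.4225 + 0.0004 + 0.0004 + 0.0729 + 0.0004 + 0.0004 = 0.4970
B = 1 / 0.4970 = 2.0121
Bₛ = (B − 1)/(n − 1) = (2.0121 − 1)/(6 − 1) = 1.0121/5 = 0.2024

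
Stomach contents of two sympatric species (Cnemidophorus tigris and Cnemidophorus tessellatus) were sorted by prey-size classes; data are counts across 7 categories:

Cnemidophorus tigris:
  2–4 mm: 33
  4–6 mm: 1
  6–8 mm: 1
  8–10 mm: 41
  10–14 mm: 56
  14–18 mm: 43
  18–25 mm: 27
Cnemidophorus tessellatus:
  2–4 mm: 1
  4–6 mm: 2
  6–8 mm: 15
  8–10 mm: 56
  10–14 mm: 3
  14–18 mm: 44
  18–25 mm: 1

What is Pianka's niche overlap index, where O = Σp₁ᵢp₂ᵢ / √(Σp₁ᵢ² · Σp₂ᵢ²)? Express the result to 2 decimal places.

Proportions for Cnemidophorus tigris (n=202): 33/202=0.1634, 1/202=0.0050, 1/202=0.0050, 41/202=0.2030, 56/202=0.2772, 43/202=0.2129, 27/202=0.1337
Proportions for Cnemidophorus tessellatus (n=122): 1/122=0.0082, 2/122=0.0164, 15/122=0.1230, 56/122=0.4590, 3/122=0.0246, 44/122=0.3607, 1/122=0.0082
Σ p₁ᵢp₂ᵢ = 0.001340 + 0.000082 + 0.000615 + 0.093177 + 0.006819 + 0.076793 + 0.001096 = 0.179922
Σp_1ᵢ² = 0.1634² + 0.0050² + 0.0050² + 0.2030² + 0.2772² + 0.2129² + 0.1337² = 0.026700 + 0.000025 + 0.000025 + 0.041209 + 0.076840 + 0.045326 + 0.017876 = 0.208001
Σp_2ᵢ² = 0.0082² + 0.0164² + 0.1230² + 0.4590² + 0.0246² + 0.3607² + 0.0082² = 0.000067 + 0.000269 + 0.015129 + 0.210681 + 0.000605 + 0.130104 + 0.000067 = 0.356922
O = 0.179922 / √(0.208001 × 0.356922) = 0.179922 / 0.2724704 = 0.6603

0.66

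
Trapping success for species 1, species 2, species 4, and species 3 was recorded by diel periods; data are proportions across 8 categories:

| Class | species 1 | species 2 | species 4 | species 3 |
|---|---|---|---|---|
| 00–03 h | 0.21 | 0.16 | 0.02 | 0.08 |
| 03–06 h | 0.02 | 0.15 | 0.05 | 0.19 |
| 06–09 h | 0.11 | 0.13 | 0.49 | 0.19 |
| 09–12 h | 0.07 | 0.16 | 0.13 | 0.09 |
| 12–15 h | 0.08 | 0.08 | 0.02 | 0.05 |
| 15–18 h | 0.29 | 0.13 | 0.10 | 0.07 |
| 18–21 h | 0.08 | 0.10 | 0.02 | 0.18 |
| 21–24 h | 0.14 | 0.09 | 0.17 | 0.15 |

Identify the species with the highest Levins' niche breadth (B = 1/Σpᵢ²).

Σp_1ᵢ² = 0.21² + 0.02² + 0.11² + 0.07² + 0.08² + 0.29² + 0.08² + 0.14² = 0.0441 + 0.0004 + 0.0121 + 0.0049 + 0.0064 + 0.0841 + 0.0064 + 0.0196 = 0.1780
B_1 = 1 / 0.1780 = 5.6180
Σp_2ᵢ² = 0.16² + 0.15² + 0.13² + 0.16² + 0.08² + 0.13² + 0.10² + 0.09² = 0.0256 + 0.0225 + 0.0169 + 0.0256 + 0.0064 + 0.0169 + 0.0100 + 0.0081 = 0.1320
B_2 = 1 / 0.1320 = 7.5758
Σp_4ᵢ² = 0.02² + 0.05² + 0.49² + 0.13² + 0.02² + 0.10² + 0.02² + 0.17² = 0.0004 + 0.0025 + 0.2401 + 0.0169 + 0.0004 + 0.0100 + 0.0004 + 0.0289 = 0.2996
B_4 = 1 / 0.2996 = 3.3378
Σp_3ᵢ² = 0.08² + 0.19² + 0.19² + 0.09² + 0.05² + 0.07² + 0.18² + 0.15² = 0.0064 + 0.0361 + 0.0361 + 0.0081 + 0.0025 + 0.0049 + 0.0324 + 0.0225 = 0.1490
B_3 = 1 / 0.1490 = 6.7114
Highest B → broadest niche (most generalist): species 2 (B = 7.58).

species 2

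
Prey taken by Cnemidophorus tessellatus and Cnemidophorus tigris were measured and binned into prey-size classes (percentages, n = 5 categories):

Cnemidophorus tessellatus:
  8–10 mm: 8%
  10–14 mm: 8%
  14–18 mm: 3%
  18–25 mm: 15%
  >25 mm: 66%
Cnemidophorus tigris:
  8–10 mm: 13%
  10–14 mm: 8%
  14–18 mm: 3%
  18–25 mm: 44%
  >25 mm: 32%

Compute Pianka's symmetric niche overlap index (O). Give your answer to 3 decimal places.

0.759

Convert percentages to proportions (divide by 100).
Σ p₁ᵢp₂ᵢ = 0.0104 + 0.0064 + 0.0009 + 0.0660 + 0.2112 = 0.2949
Σp_1ᵢ² = 0.08² + 0.08² + 0.03² + 0.15² + 0.66² = 0.0064 + 0.0064 + 0.0009 + 0.0225 + 0.4356 = 0.4718
Σp_2ᵢ² = 0.13² + 0.08² + 0.03² + 0.44² + 0.32² = 0.0169 + 0.0064 + 0.0009 + 0.1936 + 0.1024 = 0.3202
O = 0.2949 / √(0.4718 × 0.3202) = 0.2949 / 0.388678 = 0.75873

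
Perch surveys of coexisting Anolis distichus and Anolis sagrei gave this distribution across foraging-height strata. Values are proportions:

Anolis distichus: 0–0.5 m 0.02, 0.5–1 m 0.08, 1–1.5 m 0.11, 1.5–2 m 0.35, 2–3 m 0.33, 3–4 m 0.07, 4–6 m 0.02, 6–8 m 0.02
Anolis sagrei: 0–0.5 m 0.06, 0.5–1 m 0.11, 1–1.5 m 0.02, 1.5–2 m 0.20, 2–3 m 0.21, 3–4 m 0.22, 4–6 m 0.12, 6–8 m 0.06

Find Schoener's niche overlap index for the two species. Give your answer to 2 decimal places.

Σ|p₁ᵢ − p₂ᵢ| = 0.04 + 0.03 + 0.09 + 0.15 + 0.12 + 0.15 + 0.10 + 0.04 = 0.72
D = 1 − ½ × 0.72 = 1 − 0.360 = 0.6400

0.64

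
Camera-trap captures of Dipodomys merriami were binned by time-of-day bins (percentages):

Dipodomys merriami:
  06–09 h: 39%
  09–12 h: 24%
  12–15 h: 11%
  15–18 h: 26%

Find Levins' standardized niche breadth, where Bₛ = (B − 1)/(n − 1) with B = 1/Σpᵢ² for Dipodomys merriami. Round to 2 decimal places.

Convert percentages to proportions (divide by 100).
Σpᵢ² = 0.39² + 0.24² + 0.11² + 0.26² = 0.1521 + 0.0576 + 0.0121 + 0.0676 = 0.2894
B = 1 / 0.2894 = 3.4554
Bₛ = (B − 1)/(n − 1) = (3.4554 − 1)/(4 − 1) = 2.4554/3 = 0.8185

0.82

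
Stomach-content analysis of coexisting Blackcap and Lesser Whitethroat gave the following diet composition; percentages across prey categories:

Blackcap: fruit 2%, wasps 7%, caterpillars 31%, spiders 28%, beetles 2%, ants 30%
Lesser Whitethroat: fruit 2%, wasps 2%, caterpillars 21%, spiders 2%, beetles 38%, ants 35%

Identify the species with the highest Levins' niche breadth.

Convert percentages to proportions (divide by 100).
Σp_Blacᵢ² = 0.02² + 0.07² + 0.31² + 0.28² + 0.02² + 0.30² = 0.0004 + 0.0049 + 0.0961 + 0.0784 + 0.0004 + 0.0900 = 0.2702
B_Blac = 1 / 0.2702 = 3.7010
Σp_Whitᵢ² = 0.02² + 0.02² + 0.21² + 0.02² + 0.38² + 0.35² = 0.0004 + 0.0004 + 0.0441 + 0.0004 + 0.1444 + 0.1225 = 0.3122
B_Whit = 1 / 0.3122 = 3.2031
Highest B → broadest niche (most generalist): Blackcap (B = 3.70).

Blackcap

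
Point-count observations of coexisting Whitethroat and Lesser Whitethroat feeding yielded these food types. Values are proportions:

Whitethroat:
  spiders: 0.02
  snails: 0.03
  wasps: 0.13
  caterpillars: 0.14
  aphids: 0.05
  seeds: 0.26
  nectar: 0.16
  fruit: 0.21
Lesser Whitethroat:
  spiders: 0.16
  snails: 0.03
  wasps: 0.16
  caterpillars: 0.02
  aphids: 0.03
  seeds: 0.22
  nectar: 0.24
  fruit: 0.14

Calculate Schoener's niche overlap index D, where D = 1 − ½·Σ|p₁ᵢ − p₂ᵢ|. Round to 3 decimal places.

Σ|p₁ᵢ − p₂ᵢ| = 0.14 + 0.00 + 0.03 + 0.12 + 0.02 + 0.04 + 0.08 + 0.07 = 0.50
D = 1 − ½ × 0.50 = 1 − 0.250 = 0.75000

0.750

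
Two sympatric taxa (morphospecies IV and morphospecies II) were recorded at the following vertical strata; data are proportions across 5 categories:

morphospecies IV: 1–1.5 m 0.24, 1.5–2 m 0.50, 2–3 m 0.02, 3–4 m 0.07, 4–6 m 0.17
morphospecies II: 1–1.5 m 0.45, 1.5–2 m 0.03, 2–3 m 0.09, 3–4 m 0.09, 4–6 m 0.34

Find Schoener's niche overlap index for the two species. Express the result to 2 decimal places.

0.53

Σ|p₁ᵢ − p₂ᵢ| = 0.21 + 0.47 + 0.07 + 0.02 + 0.17 = 0.94
D = 1 − ½ × 0.94 = 1 − 0.470 = 0.5300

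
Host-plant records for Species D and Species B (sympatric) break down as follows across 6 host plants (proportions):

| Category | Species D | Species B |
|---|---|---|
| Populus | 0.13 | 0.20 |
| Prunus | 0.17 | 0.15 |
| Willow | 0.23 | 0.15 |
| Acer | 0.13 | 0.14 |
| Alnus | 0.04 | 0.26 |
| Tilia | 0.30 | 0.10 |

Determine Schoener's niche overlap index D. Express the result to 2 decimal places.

Σ|p₁ᵢ − p₂ᵢ| = 0.07 + 0.02 + 0.08 + 0.01 + 0.22 + 0.20 = 0.60
D = 1 − ½ × 0.60 = 1 − 0.300 = 0.7000

0.70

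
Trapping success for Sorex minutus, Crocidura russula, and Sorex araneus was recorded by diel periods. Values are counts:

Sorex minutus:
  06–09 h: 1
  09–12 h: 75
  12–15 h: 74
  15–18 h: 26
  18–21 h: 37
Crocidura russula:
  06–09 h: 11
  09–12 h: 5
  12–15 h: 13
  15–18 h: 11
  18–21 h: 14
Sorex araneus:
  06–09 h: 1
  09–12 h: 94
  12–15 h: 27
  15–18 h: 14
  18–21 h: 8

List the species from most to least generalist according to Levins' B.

Crocidura russula > Sorex minutus > Sorex araneus

Proportions for Sorex minutus (n=213): 1/213=0.0047, 75/213=0.3521, 74/213=0.3474, 26/213=0.1221, 37/213=0.1737
Proportions for Crocidura russula (n=54): 11/54=0.2037, 5/54=0.0926, 13/54=0.2407, 11/54=0.2037, 14/54=0.2593
Proportions for Sorex araneus (n=144): 1/144=0.0069, 94/144=0.6528, 27/144=0.1875, 14/144=0.0972, 8/144=0.0556
Σp_minuᵢ² = 0.0047² + 0.3521² + 0.3474² + 0.1221² + 0.1737² = 0.000022 + 0.123974 + 0.120687 + 0.014908 + 0.030172 = 0.289763
B_minu = 1 / 0.289763 = 3.4511
Σp_russᵢ² = 0.2037² + 0.0926² + 0.2407² + 0.2037² + 0.2593² = 0.041494 + 0.008575 + 0.057936 + 0.041494 + 0.067236 = 0.216735
B_russ = 1 / 0.216735 = 4.6139
Σp_aranᵢ² = 0.0069² + 0.6528² + 0.1875² + 0.0972² + 0.0556² = 0.000048 + 0.426148 + 0.035156 + 0.009448 + 0.003091 = 0.473891
B_aran = 1 / 0.473891 = 2.1102
Ranking by B (broadest → narrowest): Crocidura russula (4.61) > Sorex minutus (3.45) > Sorex araneus (2.11)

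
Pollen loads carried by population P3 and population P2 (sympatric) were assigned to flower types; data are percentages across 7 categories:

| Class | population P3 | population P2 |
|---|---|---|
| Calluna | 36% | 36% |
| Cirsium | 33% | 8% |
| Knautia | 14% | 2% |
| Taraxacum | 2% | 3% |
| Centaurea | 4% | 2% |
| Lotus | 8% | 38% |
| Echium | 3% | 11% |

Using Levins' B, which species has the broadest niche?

population P3

Convert percentages to proportions (divide by 100).
Σp_P3ᵢ² = 0.36² + 0.33² + 0.14² + 0.02² + 0.04² + 0.08² + 0.03² = 0.1296 + 0.1089 + 0.0196 + 0.0004 + 0.0016 + 0.0064 + 0.0009 = 0.2674
B_P3 = 1 / 0.2674 = 3.7397
Σp_P2ᵢ² = 0.36² + 0.08² + 0.02² + 0.03² + 0.02² + 0.38² + 0.11² = 0.1296 + 0.0064 + 0.0004 + 0.0009 + 0.0004 + 0.1444 + 0.0121 = 0.2942
B_P2 = 1 / 0.2942 = 3.3990
Highest B → broadest niche (most generalist): population P3 (B = 3.74).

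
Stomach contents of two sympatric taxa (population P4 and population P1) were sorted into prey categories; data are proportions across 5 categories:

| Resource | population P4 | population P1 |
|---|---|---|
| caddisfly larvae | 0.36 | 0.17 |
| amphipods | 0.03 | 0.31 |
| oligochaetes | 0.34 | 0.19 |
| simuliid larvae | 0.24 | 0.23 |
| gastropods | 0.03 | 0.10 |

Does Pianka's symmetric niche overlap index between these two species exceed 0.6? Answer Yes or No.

Yes

Σ p₁ᵢp₂ᵢ = 0.0612 + 0.0093 + 0.0646 + 0.0552 + 0.0030 = 0.1933
Σp_1ᵢ² = 0.36² + 0.03² + 0.34² + 0.24² + 0.03² = 0.1296 + 0.0009 + 0.1156 + 0.0576 + 0.0009 = 0.3046
Σp_2ᵢ² = 0.17² + 0.31² + 0.19² + 0.23² + 0.10² = 0.0289 + 0.0961 + 0.0361 + 0.0529 + 0.0100 = 0.2240
O = 0.1933 / √(0.3046 × 0.2240) = 0.1933 / 0.26121 = 0.7400
O = 0.7400 > 0.6 → Yes.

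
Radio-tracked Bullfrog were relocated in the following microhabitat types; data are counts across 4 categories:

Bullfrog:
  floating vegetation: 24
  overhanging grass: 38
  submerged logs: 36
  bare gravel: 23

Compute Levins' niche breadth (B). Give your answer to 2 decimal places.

Proportions for Bullfrog (n=121): 24/121=0.1983, 38/121=0.3140, 36/121=0.2975, 23/121=0.1901
Σpᵢ² = 0.1983² + 0.3140² + 0.2975² + 0.1901² = 0.039323 + 0.098596 + 0.088506 + 0.036138 = 0.262563
B = 1 / 0.262563 = 3.8086

3.81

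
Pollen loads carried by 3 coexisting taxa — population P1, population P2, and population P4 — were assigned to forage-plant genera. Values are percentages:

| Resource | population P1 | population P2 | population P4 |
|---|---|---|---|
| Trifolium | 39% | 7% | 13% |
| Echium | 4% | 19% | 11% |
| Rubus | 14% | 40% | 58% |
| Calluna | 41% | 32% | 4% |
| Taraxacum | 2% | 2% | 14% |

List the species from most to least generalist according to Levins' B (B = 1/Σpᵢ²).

Convert percentages to proportions (divide by 100).
Σp_P1ᵢ² = 0.39² + 0.04² + 0.14² + 0.41² + 0.02² = 0.1521 + 0.0016 + 0.0196 + 0.1681 + 0.0004 = 0.3418
B_P1 = 1 / 0.3418 = 2.9257
Σp_P2ᵢ² = 0.07² + 0.19² + 0.40² + 0.32² + 0.02² = 0.0049 + 0.0361 + 0.1600 + 0.1024 + 0.0004 = 0.3038
B_P2 = 1 / 0.3038 = 3.2916
Σp_P4ᵢ² = 0.13² + 0.11² + 0.58² + 0.04² + 0.14² = 0.0169 + 0.0121 + 0.3364 + 0.0016 + 0.0196 = 0.3866
B_P4 = 1 / 0.3866 = 2.5867
Ranking by B (broadest → narrowest): population P2 (3.29) > population P1 (2.93) > population P4 (2.59)

population P2 > population P1 > population P4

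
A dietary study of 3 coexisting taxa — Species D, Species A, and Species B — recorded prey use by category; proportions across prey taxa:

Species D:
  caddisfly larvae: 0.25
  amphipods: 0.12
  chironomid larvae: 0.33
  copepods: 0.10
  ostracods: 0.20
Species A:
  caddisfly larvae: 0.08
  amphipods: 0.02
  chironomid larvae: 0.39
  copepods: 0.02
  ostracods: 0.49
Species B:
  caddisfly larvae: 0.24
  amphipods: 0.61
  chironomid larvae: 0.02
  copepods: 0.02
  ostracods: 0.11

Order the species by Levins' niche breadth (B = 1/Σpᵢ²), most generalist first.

Σp_Dᵢ² = 0.25² + 0.12² + 0.33² + 0.10² + 0.20² = 0.0625 + 0.0144 + 0.1089 + 0.0100 + 0.0400 = 0.2358
B_D = 1 / 0.2358 = 4.2409
Σp_Aᵢ² = 0.08² + 0.02² + 0.39² + 0.02² + 0.49² = 0.0064 + 0.0004 + 0.1521 + 0.0004 + 0.2401 = 0.3994
B_A = 1 / 0.3994 = 2.5038
Σp_Bᵢ² = 0.24² + 0.61² + 0.02² + 0.02² + 0.11² = 0.0576 + 0.3721 + 0.0004 + 0.0004 + 0.0121 = 0.4426
B_B = 1 / 0.4426 = 2.2594
Ranking by B (broadest → narrowest): Species D (4.24) > Species A (2.50) > Species B (2.26)

Species D > Species A > Species B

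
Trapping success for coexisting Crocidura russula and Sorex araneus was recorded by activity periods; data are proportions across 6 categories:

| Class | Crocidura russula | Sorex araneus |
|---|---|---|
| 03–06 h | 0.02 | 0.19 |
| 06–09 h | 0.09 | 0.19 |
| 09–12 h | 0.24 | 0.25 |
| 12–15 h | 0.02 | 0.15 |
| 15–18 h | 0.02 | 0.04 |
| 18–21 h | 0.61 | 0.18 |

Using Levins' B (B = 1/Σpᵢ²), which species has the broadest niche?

Sorex araneus

Σp_russᵢ² = 0.02² + 0.09² + 0.24² + 0.02² + 0.02² + 0.61² = 0.0004 + 0.0081 + 0.0576 + 0.0004 + 0.0004 + 0.3721 = 0.4390
B_russ = 1 / 0.4390 = 2.2779
Σp_aranᵢ² = 0.19² + 0.19² + 0.25² + 0.15² + 0.04² + 0.18² = 0.0361 + 0.0361 + 0.0625 + 0.0225 + 0.0016 + 0.0324 = 0.1912
B_aran = 1 / 0.1912 = 5.2301
Highest B → broadest niche (most generalist): Sorex araneus (B = 5.23).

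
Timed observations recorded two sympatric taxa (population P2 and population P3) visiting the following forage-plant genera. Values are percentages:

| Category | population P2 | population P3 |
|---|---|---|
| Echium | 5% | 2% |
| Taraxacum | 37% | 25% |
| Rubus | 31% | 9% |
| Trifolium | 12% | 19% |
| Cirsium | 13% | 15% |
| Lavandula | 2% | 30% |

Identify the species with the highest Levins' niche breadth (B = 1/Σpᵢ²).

population P3

Convert percentages to proportions (divide by 100).
Σp_P2ᵢ² = 0.05² + 0.37² + 0.31² + 0.12² + 0.13² + 0.02² = 0.0025 + 0.1369 + 0.0961 + 0.0144 + 0.0169 + 0.0004 = 0.2672
B_P2 = 1 / 0.2672 = 3.7425
Σp_P3ᵢ² = 0.02² + 0.25² + 0.09² + 0.19² + 0.15² + 0.30² = 0.0004 + 0.0625 + 0.0081 + 0.0361 + 0.0225 + 0.0900 = 0.2196
B_P3 = 1 / 0.2196 = 4.5537
Highest B → broadest niche (most generalist): population P3 (B = 4.55).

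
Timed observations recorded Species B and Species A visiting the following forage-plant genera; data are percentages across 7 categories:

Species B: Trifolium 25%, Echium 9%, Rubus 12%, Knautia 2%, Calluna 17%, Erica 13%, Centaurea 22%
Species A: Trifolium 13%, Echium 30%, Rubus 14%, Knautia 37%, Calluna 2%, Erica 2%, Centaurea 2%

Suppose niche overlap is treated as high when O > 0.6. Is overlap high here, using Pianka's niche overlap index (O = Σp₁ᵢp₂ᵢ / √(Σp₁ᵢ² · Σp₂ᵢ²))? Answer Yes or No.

No

Convert percentages to proportions (divide by 100).
Σ p₁ᵢp₂ᵢ = 0.0325 + 0.0270 + 0.0168 + 0.0074 + 0.0034 + 0.0026 + 0.0044 = 0.0941
Σp_1ᵢ² = 0.25² + 0.09² + 0.12² + 0.02² + 0.17² + 0.13² + 0.22² = 0.0625 + 0.0081 + 0.0144 + 0.0004 + 0.0289 + 0.0169 + 0.0484 = 0.1796
Σp_2ᵢ² = 0.13² + 0.30² + 0.14² + 0.37² + 0.02² + 0.02² + 0.02² = 0.0169 + 0.0900 + 0.0196 + 0.1369 + 0.0004 + 0.0004 + 0.0004 = 0.2646
O = 0.0941 / √(0.1796 × 0.2646) = 0.0941 / 0.21800 = 0.4317
O = 0.4317 < 0.6 → No.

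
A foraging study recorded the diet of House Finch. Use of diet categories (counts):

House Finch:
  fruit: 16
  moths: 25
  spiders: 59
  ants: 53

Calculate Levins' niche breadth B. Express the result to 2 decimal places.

Proportions for House Finch (n=153): 16/153=0.1046, 25/153=0.1634, 59/153=0.3856, 53/153=0.3464
Σpᵢ² = 0.1046² + 0.1634² + 0.3856² + 0.3464² = 0.010941 + 0.026700 + 0.148687 + 0.119993 = 0.306321
B = 1 / 0.306321 = 3.2645

3.26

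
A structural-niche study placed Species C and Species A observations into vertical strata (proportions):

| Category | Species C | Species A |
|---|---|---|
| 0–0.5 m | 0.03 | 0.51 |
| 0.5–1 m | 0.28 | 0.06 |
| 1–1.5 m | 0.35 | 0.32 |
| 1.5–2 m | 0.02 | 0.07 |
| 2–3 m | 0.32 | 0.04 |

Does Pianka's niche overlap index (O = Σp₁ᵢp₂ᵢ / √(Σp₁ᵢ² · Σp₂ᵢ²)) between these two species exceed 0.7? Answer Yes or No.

Σ p₁ᵢp₂ᵢ = 0.0153 + 0.0168 + 0.1120 + 0.0014 + 0.0128 = 0.1583
Σp_1ᵢ² = 0.03² + 0.28² + 0.35² + 0.02² + 0.32² = 0.0009 + 0.0784 + 0.1225 + 0.0004 + 0.1024 = 0.3046
Σp_2ᵢ² = 0.51² + 0.06² + 0.32² + 0.07² + 0.04² = 0.2601 + 0.0036 + 0.1024 + 0.0049 + 0.0016 = 0.3726
O = 0.1583 / √(0.3046 × 0.3726) = 0.1583 / 0.33689 = 0.4699
O = 0.4699 < 0.7 → No.

No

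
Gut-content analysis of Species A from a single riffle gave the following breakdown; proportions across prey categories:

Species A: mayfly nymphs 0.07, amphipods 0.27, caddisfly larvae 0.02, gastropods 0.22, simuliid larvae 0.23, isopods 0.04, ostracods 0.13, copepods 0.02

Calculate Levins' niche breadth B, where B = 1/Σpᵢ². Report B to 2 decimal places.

Σpᵢ² = 0.07² + 0.27² + 0.02² + 0.22² + 0.23² + 0.04² + 0.13² + 0.02² = 0.0049 + 0.0729 + 0.0004 + 0.0484 + 0.0529 + 0.0016 + 0.0169 + 0.0004 = 0.1984
B = 1 / 0.1984 = 5.0403

5.04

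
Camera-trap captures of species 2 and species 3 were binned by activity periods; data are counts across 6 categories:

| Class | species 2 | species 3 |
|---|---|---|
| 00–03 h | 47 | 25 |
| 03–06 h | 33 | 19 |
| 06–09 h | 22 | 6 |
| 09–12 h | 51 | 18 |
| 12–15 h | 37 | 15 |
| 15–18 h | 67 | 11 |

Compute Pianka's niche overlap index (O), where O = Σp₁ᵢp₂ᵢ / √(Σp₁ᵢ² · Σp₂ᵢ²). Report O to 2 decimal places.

Proportions for species 2 (n=257): 47/257=0.1829, 33/257=0.1284, 22/257=0.0856, 51/257=0.1984, 37/257=0.1440, 67/257=0.2607
Proportions for species 3 (n=94): 25/94=0.2660, 19/94=0.2021, 6/94=0.0638, 18/94=0.1915, 15/94=0.1596, 11/94=0.1170
Σ p₁ᵢp₂ᵢ = 0.048651 + 0.025950 + 0.005461 + 0.037994 + 0.022982 + 0.030502 = 0.171540
Σp_1ᵢ² = 0.1829² + 0.1284² + 0.0856² + 0.1984² + 0.1440² + 0.2607² = 0.033452 + 0.016487 + 0.007327 + 0.039363 + 0.020736 + 0.067964 = 0.185329
Σp_2ᵢ² = 0.2660² + 0.2021² + 0.0638² + 0.1915² + 0.1596² + 0.1170² = 0.070756 + 0.040844 + 0.004070 + 0.036672 + 0.025472 + 0.013689 = 0.191503
O = 0.171540 / √(0.185329 × 0.191503) = 0.171540 / 0.1883907 = 0.9106

0.91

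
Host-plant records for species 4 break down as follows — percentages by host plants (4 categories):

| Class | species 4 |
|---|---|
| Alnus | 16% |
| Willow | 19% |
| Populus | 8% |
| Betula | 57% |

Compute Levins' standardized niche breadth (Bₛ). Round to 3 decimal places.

0.515

Convert percentages to proportions (divide by 100).
Σpᵢ² = 0.16² + 0.19² + 0.08² + 0.57² = 0.0256 + 0.0361 + 0.0064 + 0.3249 = 0.3930
B = 1 / 0.3930 = 2.54453
Bₛ = (B − 1)/(n − 1) = (2.54453 − 1)/(4 − 1) = 1.54453/3 = 0.51484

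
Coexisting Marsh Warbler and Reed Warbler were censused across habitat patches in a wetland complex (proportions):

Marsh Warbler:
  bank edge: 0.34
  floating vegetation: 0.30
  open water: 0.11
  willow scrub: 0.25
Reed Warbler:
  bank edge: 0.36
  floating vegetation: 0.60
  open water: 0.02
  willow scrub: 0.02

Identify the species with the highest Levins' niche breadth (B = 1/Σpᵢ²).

Marsh Warbler

Σp_Marsᵢ² = 0.34² + 0.30² + 0.11² + 0.25² = 0.1156 + 0.0900 + 0.0121 + 0.0625 = 0.2802
B_Mars = 1 / 0.2802 = 3.5689
Σp_Reedᵢ² = 0.36² + 0.60² + 0.02² + 0.02² = 0.1296 + 0.3600 + 0.0004 + 0.0004 = 0.4904
B_Reed = 1 / 0.4904 = 2.0392
Highest B → broadest niche (most generalist): Marsh Warbler (B = 3.57).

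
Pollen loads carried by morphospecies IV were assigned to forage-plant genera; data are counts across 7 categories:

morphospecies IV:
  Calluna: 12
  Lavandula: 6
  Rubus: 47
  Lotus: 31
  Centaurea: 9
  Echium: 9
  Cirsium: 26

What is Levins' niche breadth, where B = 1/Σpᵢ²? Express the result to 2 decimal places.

Proportions for morphospecies IV (n=140): 12/140=0.0857, 6/140=0.0429, 47/140=0.3357, 31/140=0.2214, 9/140=0.0643, 9/140=0.0643, 26/140=0.1857
Σpᵢ² = 0.0857² + 0.0429² + 0.3357² + 0.2214² + 0.0643² + 0.0643² + 0.1857² = 0.007344 + 0.001840 + 0.112694 + 0.049018 + 0.004134 + 0.004134 + 0.034484 = 0.213648
B = 1 / 0.213648 = 4.6806

4.68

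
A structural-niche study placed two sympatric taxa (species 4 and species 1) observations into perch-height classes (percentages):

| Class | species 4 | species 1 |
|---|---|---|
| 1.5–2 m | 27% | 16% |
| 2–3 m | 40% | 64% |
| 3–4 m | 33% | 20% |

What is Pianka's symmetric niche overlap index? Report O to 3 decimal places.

0.906

Convert percentages to proportions (divide by 100).
Σ p₁ᵢp₂ᵢ = 0.0432 + 0.2560 + 0.0660 = 0.3652
Σp_1ᵢ² = 0.27² + 0.40² + 0.33² = 0.0729 + 0.1600 + 0.1089 = 0.3418
Σp_2ᵢ² = 0.16² + 0.64² + 0.20² = 0.0256 + 0.4096 + 0.0400 = 0.4752
O = 0.3652 / √(0.3418 × 0.4752) = 0.3652 / 0.403018 = 0.90616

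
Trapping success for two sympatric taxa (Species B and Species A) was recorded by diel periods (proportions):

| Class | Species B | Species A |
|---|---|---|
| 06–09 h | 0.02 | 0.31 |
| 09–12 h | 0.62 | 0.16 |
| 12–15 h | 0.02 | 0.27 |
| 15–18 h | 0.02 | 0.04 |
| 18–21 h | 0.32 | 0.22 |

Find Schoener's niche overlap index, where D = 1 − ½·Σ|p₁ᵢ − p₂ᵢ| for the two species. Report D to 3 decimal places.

Σ|p₁ᵢ − p₂ᵢ| = 0.29 + 0.46 + 0.25 + 0.02 + 0.10 = 1.12
D = 1 − ½ × 1.12 = 1 − 0.560 = 0.44000

0.440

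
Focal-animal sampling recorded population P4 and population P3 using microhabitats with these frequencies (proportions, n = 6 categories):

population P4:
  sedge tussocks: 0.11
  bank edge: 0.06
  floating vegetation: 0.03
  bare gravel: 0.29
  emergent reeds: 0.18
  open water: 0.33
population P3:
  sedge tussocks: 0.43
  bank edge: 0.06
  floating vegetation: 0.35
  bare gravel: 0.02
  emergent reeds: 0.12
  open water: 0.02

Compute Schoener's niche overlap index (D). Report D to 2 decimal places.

0.36

Σ|p₁ᵢ − p₂ᵢ| = 0.32 + 0.00 + 0.32 + 0.27 + 0.06 + 0.31 = 1.28
D = 1 − ½ × 1.28 = 1 − 0.640 = 0.3600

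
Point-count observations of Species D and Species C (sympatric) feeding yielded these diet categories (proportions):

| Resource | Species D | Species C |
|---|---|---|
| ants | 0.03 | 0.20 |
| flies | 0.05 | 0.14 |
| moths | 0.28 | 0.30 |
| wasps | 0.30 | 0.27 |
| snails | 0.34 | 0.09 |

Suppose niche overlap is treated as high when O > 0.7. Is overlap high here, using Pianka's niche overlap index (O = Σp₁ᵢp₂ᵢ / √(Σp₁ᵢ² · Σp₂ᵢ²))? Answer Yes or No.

Σ p₁ᵢp₂ᵢ = 0.0060 + 0.0070 + 0.0840 + 0.0810 + 0.0306 = 0.2086
Σp_1ᵢ² = 0.03² + 0.05² + 0.28² + 0.30² + 0.34² = 0.0009 + 0.0025 + 0.0784 + 0.0900 + 0.1156 = 0.2874
Σp_2ᵢ² = 0.20² + 0.14² + 0.30² + 0.27² + 0.09² = 0.0400 + 0.0196 + 0.0900 + 0.0729 + 0.0081 = 0.2306
O = 0.2086 / √(0.2874 × 0.2306) = 0.2086 / 0.25744 = 0.8103
O = 0.8103 > 0.7 → Yes.

Yes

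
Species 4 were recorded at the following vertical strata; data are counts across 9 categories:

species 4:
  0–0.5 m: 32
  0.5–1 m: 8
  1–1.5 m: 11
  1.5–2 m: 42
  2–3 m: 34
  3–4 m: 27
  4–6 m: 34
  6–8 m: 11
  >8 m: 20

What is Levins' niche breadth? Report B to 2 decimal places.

Proportions for species 4 (n=219): 32/219=0.1461, 8/219=0.0365, 11/219=0.0502, 42/219=0.1918, 34/219=0.1553, 27/219=0.1233, 34/219=0.1553, 11/219=0.0502, 20/219=0.0913
Σpᵢ² = 0.1461² + 0.0365² + 0.0502² + 0.1918² + 0.1553² + 0.1233² + 0.1553² + 0.0502² + 0.0913² = 0.021345 + 0.001332 + 0.002520 + 0.036787 + 0.024118 + 0.015203 + 0.024118 + 0.002520 + 0.008336 = 0.136279
B = 1 / 0.136279 = 7.3379

7.34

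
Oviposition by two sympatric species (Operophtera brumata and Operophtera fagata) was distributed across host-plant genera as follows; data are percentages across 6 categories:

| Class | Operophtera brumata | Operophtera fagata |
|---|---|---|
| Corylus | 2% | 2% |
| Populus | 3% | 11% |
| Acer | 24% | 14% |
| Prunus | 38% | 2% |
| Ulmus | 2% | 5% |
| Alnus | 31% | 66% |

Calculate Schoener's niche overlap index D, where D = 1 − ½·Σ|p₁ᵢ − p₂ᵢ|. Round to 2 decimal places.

Convert percentages to proportions (divide by 100).
Σ|p₁ᵢ − p₂ᵢ| = 0.00 + 0.08 + 0.10 + 0.36 + 0.03 + 0.35 = 0.92
D = 1 − ½ × 0.92 = 1 − 0.460 = 0.5400

0.54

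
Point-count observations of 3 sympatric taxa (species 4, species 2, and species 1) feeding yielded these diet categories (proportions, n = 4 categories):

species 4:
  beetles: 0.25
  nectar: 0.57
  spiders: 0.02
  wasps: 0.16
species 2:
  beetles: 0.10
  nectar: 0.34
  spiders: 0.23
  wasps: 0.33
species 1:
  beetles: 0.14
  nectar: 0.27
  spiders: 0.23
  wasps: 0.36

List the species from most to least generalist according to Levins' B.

species 1 > species 2 > species 4

Σp_4ᵢ² = 0.25² + 0.57² + 0.02² + 0.16² = 0.0625 + 0.3249 + 0.0004 + 0.0256 = 0.4134
B_4 = 1 / 0.4134 = 2.4190
Σp_2ᵢ² = 0.10² + 0.34² + 0.23² + 0.33² = 0.0100 + 0.1156 + 0.0529 + 0.1089 = 0.2874
B_2 = 1 / 0.2874 = 3.4795
Σp_1ᵢ² = 0.14² + 0.27² + 0.23² + 0.36² = 0.0196 + 0.0729 + 0.0529 + 0.1296 = 0.2750
B_1 = 1 / 0.2750 = 3.6364
Ranking by B (broadest → narrowest): species 1 (3.64) > species 2 (3.48) > species 4 (2.42)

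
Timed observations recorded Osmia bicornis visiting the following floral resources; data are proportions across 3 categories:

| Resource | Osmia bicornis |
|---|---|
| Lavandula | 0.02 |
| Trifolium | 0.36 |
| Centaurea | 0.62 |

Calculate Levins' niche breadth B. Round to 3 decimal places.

Σpᵢ² = 0.02² + 0.36² + 0.62² = 0.0004 + 0.1296 + 0.3844 = 0.5144
B = 1 / 0.5144 = 1.94401

1.944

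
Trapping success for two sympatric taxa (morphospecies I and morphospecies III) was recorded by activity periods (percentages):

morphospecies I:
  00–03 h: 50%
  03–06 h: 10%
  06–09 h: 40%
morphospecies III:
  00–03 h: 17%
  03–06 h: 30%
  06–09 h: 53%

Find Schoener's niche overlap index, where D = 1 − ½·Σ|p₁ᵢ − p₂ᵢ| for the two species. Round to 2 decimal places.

Convert percentages to proportions (divide by 100).
Σ|p₁ᵢ − p₂ᵢ| = 0.33 + 0.20 + 0.13 = 0.66
D = 1 − ½ × 0.66 = 1 − 0.330 = 0.6700

0.67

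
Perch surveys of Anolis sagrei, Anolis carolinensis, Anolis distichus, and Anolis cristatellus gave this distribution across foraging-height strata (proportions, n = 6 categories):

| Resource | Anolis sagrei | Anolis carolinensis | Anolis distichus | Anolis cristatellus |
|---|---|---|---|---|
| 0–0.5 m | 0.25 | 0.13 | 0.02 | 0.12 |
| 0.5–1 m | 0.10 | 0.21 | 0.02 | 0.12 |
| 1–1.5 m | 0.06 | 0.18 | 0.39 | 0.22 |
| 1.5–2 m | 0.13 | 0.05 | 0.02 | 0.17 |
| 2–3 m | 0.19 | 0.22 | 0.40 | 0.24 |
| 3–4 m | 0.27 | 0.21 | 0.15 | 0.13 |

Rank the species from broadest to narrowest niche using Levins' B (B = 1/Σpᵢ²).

Σp_sagrᵢ² = 0.25² + 0.10² + 0.06² + 0.13² + 0.19² + 0.27² = 0.0625 + 0.0100 + 0.0036 + 0.0169 + 0.0361 + 0.0729 = 0.2020
B_sagr = 1 / 0.2020 = 4.9505
Σp_caroᵢ² = 0.13² + 0.21² + 0.18² + 0.05² + 0.22² + 0.21² = 0.0169 + 0.0441 + 0.0324 + 0.0025 + 0.0484 + 0.0441 = 0.1884
B_caro = 1 / 0.1884 = 5.3079
Σp_distᵢ² = 0.02² + 0.02² + 0.39² + 0.02² + 0.40² + 0.15² = 0.0004 + 0.0004 + 0.1521 + 0.0004 + 0.1600 + 0.0225 = 0.3358
B_dist = 1 / 0.3358 = 2.9780
Σp_crisᵢ² = 0.12² + 0.12² + 0.22² + 0.17² + 0.24² + 0.13² = 0.0144 + 0.0144 + 0.0484 + 0.0289 + 0.0576 + 0.0169 = 0.1806
B_cris = 1 / 0.1806 = 5.5371
Ranking by B (broadest → narrowest): Anolis cristatellus (5.54) > Anolis carolinensis (5.31) > Anolis sagrei (4.95) > Anolis distichus (2.98)

Anolis cristatellus > Anolis carolinensis > Anolis sagrei > Anolis distichus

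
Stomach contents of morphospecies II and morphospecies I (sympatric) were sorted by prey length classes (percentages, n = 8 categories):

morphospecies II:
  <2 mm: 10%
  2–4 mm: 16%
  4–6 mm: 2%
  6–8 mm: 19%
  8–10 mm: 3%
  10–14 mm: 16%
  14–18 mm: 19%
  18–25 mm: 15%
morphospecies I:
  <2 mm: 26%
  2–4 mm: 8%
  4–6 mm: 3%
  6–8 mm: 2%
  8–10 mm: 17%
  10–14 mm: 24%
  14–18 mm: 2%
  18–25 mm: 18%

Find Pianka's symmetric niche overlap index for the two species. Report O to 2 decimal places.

Convert percentages to proportions (divide by 100).
Σ p₁ᵢp₂ᵢ = 0.0260 + 0.0128 + 0.0006 + 0.0038 + 0.0051 + 0.0384 + 0.0038 + 0.0270 = 0.1175
Σp_1ᵢ² = 0.10² + 0.16² + 0.02² + 0.19² + 0.03² + 0.16² + 0.19² + 0.15² = 0.0100 + 0.0256 + 0.0004 + 0.0361 + 0.0009 + 0.0256 + 0.0361 + 0.0225 = 0.1572
Σp_2ᵢ² = 0.26² + 0.08² + 0.03² + 0.02² + 0.17² + 0.24² + 0.02² + 0.18² = 0.0676 + 0.0064 + 0.0009 + 0.0004 + 0.0289 + 0.0576 + 0.0004 + 0.0324 = 0.1946
O = 0.1175 / √(0.1572 × 0.1946) = 0.1175 / 0.17490 = 0.6718

0.67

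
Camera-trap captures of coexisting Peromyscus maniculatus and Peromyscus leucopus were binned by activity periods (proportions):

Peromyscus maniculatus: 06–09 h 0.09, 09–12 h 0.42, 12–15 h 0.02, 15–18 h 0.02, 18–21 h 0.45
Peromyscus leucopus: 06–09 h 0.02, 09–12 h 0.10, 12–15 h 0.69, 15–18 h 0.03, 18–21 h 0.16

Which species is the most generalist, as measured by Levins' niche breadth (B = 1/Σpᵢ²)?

Peromyscus maniculatus

Σp_maniᵢ² = 0.09² + 0.42² + 0.02² + 0.02² + 0.45² = 0.0081 + 0.1764 + 0.0004 + 0.0004 + 0.2025 = 0.3878
B_mani = 1 / 0.3878 = 2.5786
Σp_leucᵢ² = 0.02² + 0.10² + 0.69² + 0.03² + 0.16² = 0.0004 + 0.0100 + 0.4761 + 0.0009 + 0.0256 = 0.5130
B_leuc = 1 / 0.5130 = 1.9493
Highest B → broadest niche (most generalist): Peromyscus maniculatus (B = 2.58).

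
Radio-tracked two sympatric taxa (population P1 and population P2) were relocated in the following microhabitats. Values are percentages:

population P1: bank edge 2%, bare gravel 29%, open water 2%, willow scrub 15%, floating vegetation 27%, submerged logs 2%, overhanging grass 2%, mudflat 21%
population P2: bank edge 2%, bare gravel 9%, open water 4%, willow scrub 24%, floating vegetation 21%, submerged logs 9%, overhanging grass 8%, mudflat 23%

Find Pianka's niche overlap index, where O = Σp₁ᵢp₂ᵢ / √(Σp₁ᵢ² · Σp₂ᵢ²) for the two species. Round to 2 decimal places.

Convert percentages to proportions (divide by 100).
Σ p₁ᵢp₂ᵢ = 0.0004 + 0.0261 + 0.0008 + 0.0360 + 0.0567 + 0.0018 + 0.0016 + 0.0483 = 0.1717
Σp_1ᵢ² = 0.02² + 0.29² + 0.02² + 0.15² + 0.27² + 0.02² + 0.02² + 0.21² = 0.0004 + 0.0841 + 0.0004 + 0.0225 + 0.0729 + 0.0004 + 0.0004 + 0.0441 = 0.2252
Σp_2ᵢ² = 0.02² + 0.09² + 0.04² + 0.24² + 0.21² + 0.09² + 0.08² + 0.23² = 0.0004 + 0.0081 + 0.0016 + 0.0576 + 0.0441 + 0.0081 + 0.0064 + 0.0529 = 0.1792
O = 0.1717 / √(0.2252 × 0.1792) = 0.1717 / 0.20089 = 0.8547

0.85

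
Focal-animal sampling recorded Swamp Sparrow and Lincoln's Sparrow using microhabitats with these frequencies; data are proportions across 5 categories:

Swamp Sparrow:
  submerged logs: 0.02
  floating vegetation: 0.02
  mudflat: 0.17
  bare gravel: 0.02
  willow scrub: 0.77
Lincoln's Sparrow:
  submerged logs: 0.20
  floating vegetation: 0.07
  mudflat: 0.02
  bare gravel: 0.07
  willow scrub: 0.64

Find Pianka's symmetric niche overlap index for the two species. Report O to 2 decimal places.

Σ p₁ᵢp₂ᵢ = 0.0040 + 0.0014 + 0.0034 + 0.0014 + 0.4928 = 0.5030
Σp_1ᵢ² = 0.02² + 0.02² + 0.17² + 0.02² + 0.77² = 0.0004 + 0.0004 + 0.0289 + 0.0004 + 0.5929 = 0.6230
Σp_2ᵢ² = 0.20² + 0.07² + 0.02² + 0.07² + 0.64² = 0.0400 + 0.0049 + 0.0004 + 0.0049 + 0.4096 = 0.4598
O = 0.5030 / √(0.6230 × 0.4598) = 0.5030 / 0.53522 = 0.9398

0.94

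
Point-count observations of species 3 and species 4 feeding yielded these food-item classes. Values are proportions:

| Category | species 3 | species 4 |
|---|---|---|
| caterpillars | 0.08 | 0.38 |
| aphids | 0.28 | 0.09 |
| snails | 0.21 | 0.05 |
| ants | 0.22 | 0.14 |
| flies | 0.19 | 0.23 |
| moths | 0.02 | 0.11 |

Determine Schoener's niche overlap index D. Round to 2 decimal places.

Σ|p₁ᵢ − p₂ᵢ| = 0.30 + 0.19 + 0.16 + 0.08 + 0.04 + 0.09 = 0.86
D = 1 − ½ × 0.86 = 1 − 0.430 = 0.5700

0.57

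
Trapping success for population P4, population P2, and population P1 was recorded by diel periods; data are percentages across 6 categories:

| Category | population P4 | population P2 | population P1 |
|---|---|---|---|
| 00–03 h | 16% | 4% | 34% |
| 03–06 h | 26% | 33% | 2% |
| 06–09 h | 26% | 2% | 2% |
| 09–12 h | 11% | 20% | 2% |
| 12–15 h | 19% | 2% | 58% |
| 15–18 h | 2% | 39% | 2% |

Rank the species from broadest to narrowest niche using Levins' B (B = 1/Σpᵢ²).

population P4 > population P2 > population P1

Convert percentages to proportions (divide by 100).
Σp_P4ᵢ² = 0.16² + 0.26² + 0.26² + 0.11² + 0.19² + 0.02² = 0.0256 + 0.0676 + 0.0676 + 0.0121 + 0.0361 + 0.0004 = 0.2094
B_P4 = 1 / 0.2094 = 4.7755
Σp_P2ᵢ² = 0.04² + 0.33² + 0.02² + 0.20² + 0.02² + 0.39² = 0.0016 + 0.1089 + 0.0004 + 0.0400 + 0.0004 + 0.1521 = 0.3034
B_P2 = 1 / 0.3034 = 3.2960
Σp_P1ᵢ² = 0.34² + 0.02² + 0.02² + 0.02² + 0.58² + 0.02² = 0.1156 + 0.0004 + 0.0004 + 0.0004 + 0.3364 + 0.0004 = 0.4536
B_P1 = 1 / 0.4536 = 2.2046
Ranking by B (broadest → narrowest): population P4 (4.78) > population P2 (3.30) > population P1 (2.20)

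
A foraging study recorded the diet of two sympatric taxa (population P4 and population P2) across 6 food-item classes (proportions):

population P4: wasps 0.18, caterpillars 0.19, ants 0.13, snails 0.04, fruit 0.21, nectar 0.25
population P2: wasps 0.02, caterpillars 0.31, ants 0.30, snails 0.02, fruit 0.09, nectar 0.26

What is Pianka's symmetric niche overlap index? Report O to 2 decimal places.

0.83

Σ p₁ᵢp₂ᵢ = 0.0036 + 0.0589 + 0.0390 + 0.0008 + 0.0189 + 0.0650 = 0.1862
Σp_1ᵢ² = 0.18² + 0.19² + 0.13² + 0.04² + 0.21² + 0.25² = 0.0324 + 0.0361 + 0.0169 + 0.0016 + 0.0441 + 0.0625 = 0.1936
Σp_2ᵢ² = 0.02² + 0.31² + 0.30² + 0.02² + 0.09² + 0.26² = 0.0004 + 0.0961 + 0.0900 + 0.0004 + 0.0081 + 0.0676 = 0.2626
O = 0.1862 / √(0.1936 × 0.2626) = 0.1862 / 0.22548 = 0.8258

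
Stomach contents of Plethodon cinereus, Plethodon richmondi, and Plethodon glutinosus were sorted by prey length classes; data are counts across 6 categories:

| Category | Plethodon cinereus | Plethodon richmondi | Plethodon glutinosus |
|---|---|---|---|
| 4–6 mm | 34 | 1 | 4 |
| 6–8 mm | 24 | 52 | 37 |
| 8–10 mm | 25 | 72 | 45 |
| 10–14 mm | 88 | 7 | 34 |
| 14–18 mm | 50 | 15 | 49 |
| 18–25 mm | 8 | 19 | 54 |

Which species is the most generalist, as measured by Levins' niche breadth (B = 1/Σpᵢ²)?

Proportions for Plethodon cinereus (n=229): 34/229=0.1485, 24/229=0.1048, 25/229=0.1092, 88/229=0.3843, 50/229=0.2183, 8/229=0.0349
Proportions for Plethodon richmondi (n=166): 1/166=0.0060, 52/166=0.3133, 72/166=0.4337, 7/166=0.0422, 15/166=0.0904, 19/166=0.1145
Proportions for Plethodon glutinosus (n=223): 4/223=0.0179, 37/223=0.1659, 45/223=0.2018, 34/223=0.1525, 49/223=0.2197, 54/223=0.2422
Σp_cineᵢ² = 0.1485² + 0.1048² + 0.1092² + 0.3843² + 0.2183² + 0.0349² = 0.022052 + 0.010983 + 0.011925 + 0.147686 + 0.047655 + 0.001218 = 0.241519
B_cine = 1 / 0.241519 = 4.1405
Σp_richᵢ² = 0.0060² + 0.3133² + 0.4337² + 0.0422² + 0.0904² + 0.1145² = 0.000036 + 0.098157 + 0.188096 + 0.001781 + 0.008172 + 0.013110 = 0.309352
B_rich = 1 / 0.309352 = 3.2326
Σp_glutᵢ² = 0.0179² + 0.1659² + 0.2018² + 0.1525² + 0.2197² + 0.2422² = 0.000320 + 0.027523 + 0.040723 + 0.023256 + 0.048268 + 0.058661 = 0.198751
B_glut = 1 / 0.198751 = 5.0314
Highest B → broadest niche (most generalist): Plethodon glutinosus (B = 5.03).

Plethodon glutinosus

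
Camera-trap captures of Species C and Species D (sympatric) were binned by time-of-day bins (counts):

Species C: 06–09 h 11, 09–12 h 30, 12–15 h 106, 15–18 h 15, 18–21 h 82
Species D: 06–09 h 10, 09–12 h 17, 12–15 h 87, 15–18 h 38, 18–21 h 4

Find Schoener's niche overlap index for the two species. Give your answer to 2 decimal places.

Proportions for Species C (n=244): 11/244=0.0451, 30/244=0.1230, 106/244=0.4344, 15/244=0.0615, 82/244=0.3361
Proportions for Species D (n=156): 10/156=0.0641, 17/156=0.1090, 87/156=0.5577, 38/156=0.2436, 4/156=0.0256
Σ|p₁ᵢ − p₂ᵢ| = 0.0190 + 0.0140 + 0.1233 + 0.1821 + 0.3105 = 0.6489
D = 1 − ½ × 0.6489 = 1 − 0.32445 = 0.67555

0.68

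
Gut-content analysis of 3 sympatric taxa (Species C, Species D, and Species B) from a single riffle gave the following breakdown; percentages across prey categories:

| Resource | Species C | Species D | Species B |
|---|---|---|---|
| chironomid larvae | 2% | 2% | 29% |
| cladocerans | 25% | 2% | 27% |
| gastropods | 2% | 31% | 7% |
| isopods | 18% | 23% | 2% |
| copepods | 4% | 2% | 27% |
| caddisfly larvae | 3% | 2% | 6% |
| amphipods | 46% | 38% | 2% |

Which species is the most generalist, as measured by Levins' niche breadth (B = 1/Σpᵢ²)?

Species B

Convert percentages to proportions (divide by 100).
Σp_Cᵢ² = 0.02² + 0.25² + 0.02² + 0.18² + 0.04² + 0.03² + 0.46² = 0.0004 + 0.0625 + 0.0004 + 0.0324 + 0.0016 + 0.0009 + 0.2116 = 0.3098
B_C = 1 / 0.3098 = 3.2279
Σp_Dᵢ² = 0.02² + 0.02² + 0.31² + 0.23² + 0.02² + 0.02² + 0.38² = 0.0004 + 0.0004 + 0.0961 + 0.0529 + 0.0004 + 0.0004 + 0.1444 = 0.2950
B_D = 1 / 0.2950 = 3.3898
Σp_Bᵢ² = 0.29² + 0.27² + 0.07² + 0.02² + 0.27² + 0.06² + 0.02² = 0.0841 + 0.0729 + 0.0049 + 0.0004 + 0.0729 + 0.0036 + 0.0004 = 0.2392
B_B = 1 / 0.2392 = 4.1806
Highest B → broadest niche (most generalist): Species B (B = 4.18).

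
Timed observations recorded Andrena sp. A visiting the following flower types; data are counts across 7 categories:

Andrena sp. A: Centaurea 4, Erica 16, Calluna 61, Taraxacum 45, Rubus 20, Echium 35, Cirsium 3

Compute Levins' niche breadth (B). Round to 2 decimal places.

Proportions for Andrena sp. A (n=184): 4/184=0.0217, 16/184=0.0870, 61/184=0.3315, 45/184=0.2446, 20/184=0.1087, 35/184=0.1902, 3/184=0.0163
Σpᵢ² = 0.0217² + 0.0870² + 0.3315² + 0.2446² + 0.1087² + 0.1902² + 0.0163² = 0.000471 + 0.007569 + 0.109892 + 0.059829 + 0.011816 + 0.036176 + 0.000266 = 0.226019
B = 1 / 0.226019 = 4.4244

4.42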